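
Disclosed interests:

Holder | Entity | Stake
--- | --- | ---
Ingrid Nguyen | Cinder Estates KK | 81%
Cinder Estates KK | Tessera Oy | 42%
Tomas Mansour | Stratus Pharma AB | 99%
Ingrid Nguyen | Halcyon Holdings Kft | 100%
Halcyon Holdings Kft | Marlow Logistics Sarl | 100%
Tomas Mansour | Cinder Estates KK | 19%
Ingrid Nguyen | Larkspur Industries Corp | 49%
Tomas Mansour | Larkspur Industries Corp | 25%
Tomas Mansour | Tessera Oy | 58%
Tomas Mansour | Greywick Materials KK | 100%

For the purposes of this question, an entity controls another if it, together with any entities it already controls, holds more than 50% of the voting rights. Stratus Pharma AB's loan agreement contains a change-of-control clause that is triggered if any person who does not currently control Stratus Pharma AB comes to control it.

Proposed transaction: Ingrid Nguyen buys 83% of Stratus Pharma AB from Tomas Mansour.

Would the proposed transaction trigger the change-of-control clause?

The purchase adds only to Ingrid's holdings (Tomas's stake shrinks), so Ingrid is the only person who could newly come to control Stratus.
Ingrid holds 81% of Cinder, so Ingrid controls Cinder.
Ingrid holds 100% of Halcyon, so Ingrid controls Halcyon.
Halcyon holds 100% of Marlow, so Ingrid controls Marlow.
Neither Ingrid nor any entity Ingrid controls holds any voting interest in Stratus.
So before the transaction, Ingrid does not control Stratus.
After the purchase, Ingrid holds 83% of Stratus directly, and Tomas's stake falls to 16%.
Ingrid holds 83% of Stratus, so Ingrid controls Stratus.
Ingrid did not control Stratus before and does after, so the clause is triggered.

Yes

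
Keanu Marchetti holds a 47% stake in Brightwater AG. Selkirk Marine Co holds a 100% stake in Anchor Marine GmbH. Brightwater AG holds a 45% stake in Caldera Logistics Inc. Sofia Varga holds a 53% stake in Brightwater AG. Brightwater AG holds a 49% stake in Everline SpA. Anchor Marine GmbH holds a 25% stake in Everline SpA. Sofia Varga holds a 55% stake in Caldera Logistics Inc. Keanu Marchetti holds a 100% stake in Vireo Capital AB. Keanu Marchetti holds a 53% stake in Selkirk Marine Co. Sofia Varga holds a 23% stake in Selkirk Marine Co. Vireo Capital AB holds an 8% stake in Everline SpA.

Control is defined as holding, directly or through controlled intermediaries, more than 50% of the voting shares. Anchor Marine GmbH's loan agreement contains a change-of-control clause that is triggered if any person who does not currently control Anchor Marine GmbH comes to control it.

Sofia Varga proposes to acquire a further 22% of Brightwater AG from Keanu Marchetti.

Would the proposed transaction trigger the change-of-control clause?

No

The purchase adds only to Sofia's holdings (Keanu's stake shrinks), so Sofia is the only person who could newly come to control Anchor.
Sofia holds 53% of Brightwater, so Sofia controls Brightwater.
Sofia and Brightwater together hold 55% + 45% = 100% of Caldera, so Sofia controls Caldera.
Neither Sofia nor any entity Sofia controls holds any voting interest in Anchor.
So before the transaction, Sofia does not control Anchor.
After the purchase, Sofia's direct stake in Brightwater rises to 53% + 22% = 75%, and Keanu's stake falls to 25%.
Sofia holds 75% of Brightwater, so Sofia controls Brightwater.
After the transaction, neither Sofia nor any entity Sofia controls holds a voting interest in Anchor, so Sofia still does not control it.
No new person acquires control, so the clause is not triggered.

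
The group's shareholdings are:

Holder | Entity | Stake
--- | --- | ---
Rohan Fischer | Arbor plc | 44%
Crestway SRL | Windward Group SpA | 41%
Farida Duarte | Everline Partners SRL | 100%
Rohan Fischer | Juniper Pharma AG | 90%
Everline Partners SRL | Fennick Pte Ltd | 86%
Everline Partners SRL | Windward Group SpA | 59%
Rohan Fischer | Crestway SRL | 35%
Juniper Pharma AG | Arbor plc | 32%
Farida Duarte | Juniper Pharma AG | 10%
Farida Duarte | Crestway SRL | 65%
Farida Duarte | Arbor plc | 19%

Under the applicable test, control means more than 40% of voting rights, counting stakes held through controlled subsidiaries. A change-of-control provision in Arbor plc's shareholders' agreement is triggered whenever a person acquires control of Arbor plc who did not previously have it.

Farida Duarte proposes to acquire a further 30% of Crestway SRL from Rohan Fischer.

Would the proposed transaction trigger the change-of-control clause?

The purchase adds only to Farida's holdings (Rohan's stake shrinks), so Farida is the only person who could newly come to control Arbor.
Farida holds 65% of Crestway, so Farida controls Crestway.
Farida holds 100% of Everline, so Farida controls Everline.
Everline and Crestway together hold 59% + 41% = 100% of Windward, so Farida controls Windward.
Everline holds 86% of Fennick, so Farida controls Fennick.
In Arbor, Farida's side holds only 19%, not > 40%.
So before the transaction, Farida does not control Arbor.
After the purchase, Farida's direct stake in Crestway rises to 65% + 30% = 95%, and Rohan's stake falls to 5%.
Farida holds 95% of Crestway, so Farida controls Crestway.
After the transaction, Farida's side holds 19% of Arbor, not > 40%, so Farida still does not control Arbor.
No new person acquires control, so the clause is not triggered.

No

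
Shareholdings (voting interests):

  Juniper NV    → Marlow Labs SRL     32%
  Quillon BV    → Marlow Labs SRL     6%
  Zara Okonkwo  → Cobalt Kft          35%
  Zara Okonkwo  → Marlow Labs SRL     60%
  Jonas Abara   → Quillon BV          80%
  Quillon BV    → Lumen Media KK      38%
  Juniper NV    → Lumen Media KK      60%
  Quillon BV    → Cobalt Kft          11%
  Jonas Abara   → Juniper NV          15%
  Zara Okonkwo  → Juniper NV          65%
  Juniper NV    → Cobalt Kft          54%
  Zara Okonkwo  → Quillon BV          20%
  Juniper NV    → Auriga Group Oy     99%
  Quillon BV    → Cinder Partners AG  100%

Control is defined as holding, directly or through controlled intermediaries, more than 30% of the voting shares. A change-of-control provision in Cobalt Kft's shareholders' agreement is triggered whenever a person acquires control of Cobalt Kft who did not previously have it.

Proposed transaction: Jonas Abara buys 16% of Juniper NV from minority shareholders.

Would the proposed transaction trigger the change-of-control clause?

Yes

The purchase changes only Jonas's holdings, so Jonas is the only person who could newly come to control Cobalt.
Jonas holds 80% of Quillon, so Jonas controls Quillon.
Quillon holds 100% of Cinder, so Jonas controls Cinder.
Quillon holds 38% of Lumen, so Jonas controls Lumen.
In Cobalt, Jonas's side holds only 11%, not > 30%.
So before the transaction, Jonas does not control Cobalt.
After the purchase, Jonas's direct stake in Juniper rises to 15% + 16% = 31%.
Jonas holds 31% of Juniper, so Jonas controls Juniper.
Quillon and Juniper together hold 11% + 54% = 65% of Cobalt, so Jonas controls Cobalt.
Jonas did not control Cobalt before and does after, so the clause is triggered.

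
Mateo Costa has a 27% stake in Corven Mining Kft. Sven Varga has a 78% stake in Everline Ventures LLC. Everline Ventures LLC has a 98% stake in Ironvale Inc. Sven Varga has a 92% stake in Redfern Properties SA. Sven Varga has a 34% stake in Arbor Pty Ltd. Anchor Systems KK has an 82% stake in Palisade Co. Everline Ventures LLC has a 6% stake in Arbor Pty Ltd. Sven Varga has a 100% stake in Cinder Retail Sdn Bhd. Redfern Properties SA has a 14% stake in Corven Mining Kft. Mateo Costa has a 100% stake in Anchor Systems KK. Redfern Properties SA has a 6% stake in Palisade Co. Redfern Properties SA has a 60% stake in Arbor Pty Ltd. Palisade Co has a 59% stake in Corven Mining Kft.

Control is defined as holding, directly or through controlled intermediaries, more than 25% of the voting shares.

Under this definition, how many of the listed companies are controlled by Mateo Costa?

3

Mateo holds 100% of Anchor, so Mateo controls Anchor.
Anchor holds 82% of Palisade, so Mateo controls Palisade.
Mateo and Palisade together hold 27% + 59% = 86% of Corven, so Mateo controls Corven.
No other company's threshold is met.
Mateo controls 3 companies.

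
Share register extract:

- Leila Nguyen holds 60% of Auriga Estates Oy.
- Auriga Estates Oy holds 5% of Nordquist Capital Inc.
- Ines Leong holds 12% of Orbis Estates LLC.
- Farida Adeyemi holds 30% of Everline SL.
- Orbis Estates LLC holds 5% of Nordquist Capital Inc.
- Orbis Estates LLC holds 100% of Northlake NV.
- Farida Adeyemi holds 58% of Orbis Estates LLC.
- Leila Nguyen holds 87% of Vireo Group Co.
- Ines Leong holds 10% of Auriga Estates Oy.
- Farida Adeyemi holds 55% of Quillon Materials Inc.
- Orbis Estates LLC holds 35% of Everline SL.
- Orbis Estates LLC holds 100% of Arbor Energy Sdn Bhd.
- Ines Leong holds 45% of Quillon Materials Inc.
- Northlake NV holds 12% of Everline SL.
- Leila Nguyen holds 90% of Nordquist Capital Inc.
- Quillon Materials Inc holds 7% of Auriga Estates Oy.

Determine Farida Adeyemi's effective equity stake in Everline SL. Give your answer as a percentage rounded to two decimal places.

Farida reaches Everline along 3 paths.
Via Orbis: 58% × 35% = 20.3%.
Direct stake: 30% = 30%.
Via Orbis → Northlake: 58% × 100% × 12% = 6.96%.
Total: 20.3% + 30% + 6.96% = 57.26%.

57.26%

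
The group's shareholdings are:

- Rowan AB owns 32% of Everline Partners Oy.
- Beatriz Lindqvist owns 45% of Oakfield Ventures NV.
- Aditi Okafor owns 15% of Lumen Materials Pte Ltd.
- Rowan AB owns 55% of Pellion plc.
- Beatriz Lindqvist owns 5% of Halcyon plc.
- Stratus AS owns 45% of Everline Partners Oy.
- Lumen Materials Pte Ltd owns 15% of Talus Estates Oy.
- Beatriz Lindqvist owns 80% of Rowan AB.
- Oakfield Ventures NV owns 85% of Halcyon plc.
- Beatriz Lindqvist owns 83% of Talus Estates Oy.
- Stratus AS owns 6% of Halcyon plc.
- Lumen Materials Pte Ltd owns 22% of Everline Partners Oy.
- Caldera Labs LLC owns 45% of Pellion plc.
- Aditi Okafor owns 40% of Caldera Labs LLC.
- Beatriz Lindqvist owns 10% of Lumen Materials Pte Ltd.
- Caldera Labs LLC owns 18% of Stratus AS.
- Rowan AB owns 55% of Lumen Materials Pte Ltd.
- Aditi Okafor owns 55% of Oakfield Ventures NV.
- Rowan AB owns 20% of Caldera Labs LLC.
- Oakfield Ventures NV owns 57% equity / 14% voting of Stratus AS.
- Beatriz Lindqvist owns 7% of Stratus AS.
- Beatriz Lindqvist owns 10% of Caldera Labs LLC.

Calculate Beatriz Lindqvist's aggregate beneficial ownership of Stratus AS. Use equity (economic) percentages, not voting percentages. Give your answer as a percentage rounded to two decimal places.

Beatriz reaches Stratus along 4 paths.
Via Caldera: 10% × 18% = 1.8%.
Via Rowan → Caldera: 80% × 20% × 18% = 2.88%.
Direct stake: 7% = 7%.
Via Oakfield: 45% × 57% = 25.65%.
Total: 1.8% + 2.88% + 7% + 25.65% = 37.33%.

37.33%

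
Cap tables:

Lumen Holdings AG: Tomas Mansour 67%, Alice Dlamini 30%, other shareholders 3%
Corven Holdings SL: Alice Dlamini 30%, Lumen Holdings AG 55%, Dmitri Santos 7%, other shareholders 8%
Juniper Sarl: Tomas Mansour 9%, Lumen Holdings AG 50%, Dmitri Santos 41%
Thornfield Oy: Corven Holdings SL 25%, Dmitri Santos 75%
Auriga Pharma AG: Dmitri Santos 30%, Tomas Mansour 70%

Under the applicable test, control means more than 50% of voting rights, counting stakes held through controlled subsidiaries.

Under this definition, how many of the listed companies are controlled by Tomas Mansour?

Tomas holds 67% of Lumen, so Tomas controls Lumen.
Lumen holds 55% of Corven, so Tomas controls Corven.
Tomas and Lumen together hold 9% + 50% = 59% of Juniper, so Tomas controls Juniper.
Tomas holds 70% of Auriga, so Tomas controls Auriga.
No other company's threshold is met.
Tomas controls 4 companies.

4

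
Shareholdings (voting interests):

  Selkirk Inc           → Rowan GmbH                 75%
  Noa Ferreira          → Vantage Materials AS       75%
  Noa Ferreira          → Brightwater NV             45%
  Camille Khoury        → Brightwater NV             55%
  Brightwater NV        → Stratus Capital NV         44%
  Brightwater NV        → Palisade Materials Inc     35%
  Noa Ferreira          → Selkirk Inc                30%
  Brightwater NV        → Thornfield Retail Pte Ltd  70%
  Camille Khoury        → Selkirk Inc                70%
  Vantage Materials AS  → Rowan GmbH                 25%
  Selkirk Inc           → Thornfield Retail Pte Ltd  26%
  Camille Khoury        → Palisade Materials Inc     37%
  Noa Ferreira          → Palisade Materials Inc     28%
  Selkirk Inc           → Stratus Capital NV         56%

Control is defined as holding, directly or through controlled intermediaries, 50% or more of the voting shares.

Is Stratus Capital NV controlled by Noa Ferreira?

No

Noa holds 75% of Vantage, so Noa controls Vantage.
Neither Noa nor any entity Noa controls holds any voting interest in Stratus.
So Noa does not control Stratus.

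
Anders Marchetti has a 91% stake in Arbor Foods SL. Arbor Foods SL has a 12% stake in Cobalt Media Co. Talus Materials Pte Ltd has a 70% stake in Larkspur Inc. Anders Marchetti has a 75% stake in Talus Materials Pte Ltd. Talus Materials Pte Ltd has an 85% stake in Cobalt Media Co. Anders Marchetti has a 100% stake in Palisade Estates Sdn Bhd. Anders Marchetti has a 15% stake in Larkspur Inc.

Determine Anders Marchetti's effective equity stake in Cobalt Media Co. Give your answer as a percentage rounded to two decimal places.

74.67%

Anders reaches Cobalt along 2 paths.
Via Talus: 75% × 85% = 63.75%.
Via Arbor: 91% × 12% = 10.92%.
Total: 63.75% + 10.92% = 74.67%.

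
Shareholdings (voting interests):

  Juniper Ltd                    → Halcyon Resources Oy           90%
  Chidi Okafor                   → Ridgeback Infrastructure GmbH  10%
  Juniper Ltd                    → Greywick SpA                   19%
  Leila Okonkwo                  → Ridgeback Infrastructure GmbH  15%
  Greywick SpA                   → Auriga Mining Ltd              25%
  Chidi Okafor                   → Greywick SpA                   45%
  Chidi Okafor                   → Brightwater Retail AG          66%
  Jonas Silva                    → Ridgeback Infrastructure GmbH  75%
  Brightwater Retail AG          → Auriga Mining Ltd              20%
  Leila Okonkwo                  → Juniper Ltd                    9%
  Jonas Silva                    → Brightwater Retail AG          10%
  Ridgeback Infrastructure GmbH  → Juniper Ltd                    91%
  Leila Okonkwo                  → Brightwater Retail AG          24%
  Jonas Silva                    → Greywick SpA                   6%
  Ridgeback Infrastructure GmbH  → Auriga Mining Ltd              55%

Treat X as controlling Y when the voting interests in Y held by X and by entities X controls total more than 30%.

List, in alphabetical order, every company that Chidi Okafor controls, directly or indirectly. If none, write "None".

Chidi holds 66% of Brightwater, so Chidi controls Brightwater.
Chidi holds 45% of Greywick, so Chidi controls Greywick.
Greywick and Brightwater together hold 25% + 20% = 45% of Auriga, so Chidi controls Auriga.
No other company's threshold is met.

Auriga Mining Ltd, Brightwater Retail AG, Greywick SpA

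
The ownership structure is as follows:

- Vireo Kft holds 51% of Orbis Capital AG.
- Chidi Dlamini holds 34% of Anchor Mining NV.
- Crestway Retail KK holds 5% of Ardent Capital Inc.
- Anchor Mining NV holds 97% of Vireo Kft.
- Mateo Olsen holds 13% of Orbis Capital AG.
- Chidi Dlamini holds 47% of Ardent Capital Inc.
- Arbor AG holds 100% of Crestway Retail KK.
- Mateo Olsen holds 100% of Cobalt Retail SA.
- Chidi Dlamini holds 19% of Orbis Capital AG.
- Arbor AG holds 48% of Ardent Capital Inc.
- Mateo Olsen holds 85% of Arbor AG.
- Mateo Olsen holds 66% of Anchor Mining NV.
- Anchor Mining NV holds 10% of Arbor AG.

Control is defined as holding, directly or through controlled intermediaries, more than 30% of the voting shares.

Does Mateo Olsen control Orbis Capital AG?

Yes

Mateo holds 66% of Anchor, so Mateo controls Anchor.
Anchor holds 97% of Vireo, so Mateo controls Vireo.
Mateo and Vireo together hold 13% + 51% = 64% of Orbis, so Mateo controls Orbis.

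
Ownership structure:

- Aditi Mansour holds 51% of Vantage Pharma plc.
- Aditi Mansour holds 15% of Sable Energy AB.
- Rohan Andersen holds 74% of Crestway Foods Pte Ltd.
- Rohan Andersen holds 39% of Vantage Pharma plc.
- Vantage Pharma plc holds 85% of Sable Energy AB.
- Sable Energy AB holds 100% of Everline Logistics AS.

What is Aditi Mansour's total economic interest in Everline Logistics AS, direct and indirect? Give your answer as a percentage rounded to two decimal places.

Aditi reaches Everline along 2 paths.
Via Vantage → Sable: 51% × 85% × 100% = 43.35%.
Via Sable: 15% × 100% = 15%.
Total: 43.35% + 15% = 58.35%.

58.35%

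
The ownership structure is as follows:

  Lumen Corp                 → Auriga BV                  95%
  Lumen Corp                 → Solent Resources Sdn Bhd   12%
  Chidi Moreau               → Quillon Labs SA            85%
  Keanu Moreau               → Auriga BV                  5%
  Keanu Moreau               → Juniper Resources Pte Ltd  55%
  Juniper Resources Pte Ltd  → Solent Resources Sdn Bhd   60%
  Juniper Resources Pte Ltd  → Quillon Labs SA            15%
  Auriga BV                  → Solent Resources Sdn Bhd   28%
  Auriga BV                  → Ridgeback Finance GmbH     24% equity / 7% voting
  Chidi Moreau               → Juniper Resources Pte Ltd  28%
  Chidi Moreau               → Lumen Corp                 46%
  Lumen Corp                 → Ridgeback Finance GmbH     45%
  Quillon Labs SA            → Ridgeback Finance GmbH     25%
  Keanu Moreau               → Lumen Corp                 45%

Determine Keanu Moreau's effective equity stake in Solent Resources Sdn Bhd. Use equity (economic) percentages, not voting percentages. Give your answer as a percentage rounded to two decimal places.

51.77%

Keanu reaches Solent along 4 paths.
Via Lumen: 45% × 12% = 5.4%.
Via Juniper: 55% × 60% = 33%.
Via Lumen → Auriga: 45% × 95% × 28% = 11.97%.
Via Auriga: 5% × 28% = 1.4%.
Total: 5.4% + 33% + 11.97% + 1.4% = 51.77%.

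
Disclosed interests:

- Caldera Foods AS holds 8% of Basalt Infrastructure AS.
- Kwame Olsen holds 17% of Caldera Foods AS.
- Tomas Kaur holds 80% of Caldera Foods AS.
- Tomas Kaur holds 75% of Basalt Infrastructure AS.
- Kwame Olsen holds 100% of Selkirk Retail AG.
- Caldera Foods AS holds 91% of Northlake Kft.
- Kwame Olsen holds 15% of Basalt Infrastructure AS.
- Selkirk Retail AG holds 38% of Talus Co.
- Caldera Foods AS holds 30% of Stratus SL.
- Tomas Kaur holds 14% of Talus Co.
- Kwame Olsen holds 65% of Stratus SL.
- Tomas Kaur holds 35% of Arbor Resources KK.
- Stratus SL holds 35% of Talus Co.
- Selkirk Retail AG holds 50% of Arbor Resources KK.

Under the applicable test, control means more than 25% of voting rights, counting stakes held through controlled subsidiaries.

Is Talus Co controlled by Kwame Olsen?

Yes

Kwame holds 65% of Stratus, so Kwame controls Stratus.
Kwame holds 100% of Selkirk, so Kwame controls Selkirk.
Stratus and Selkirk together hold 35% + 38% = 73% of Talus, so Kwame controls Talus.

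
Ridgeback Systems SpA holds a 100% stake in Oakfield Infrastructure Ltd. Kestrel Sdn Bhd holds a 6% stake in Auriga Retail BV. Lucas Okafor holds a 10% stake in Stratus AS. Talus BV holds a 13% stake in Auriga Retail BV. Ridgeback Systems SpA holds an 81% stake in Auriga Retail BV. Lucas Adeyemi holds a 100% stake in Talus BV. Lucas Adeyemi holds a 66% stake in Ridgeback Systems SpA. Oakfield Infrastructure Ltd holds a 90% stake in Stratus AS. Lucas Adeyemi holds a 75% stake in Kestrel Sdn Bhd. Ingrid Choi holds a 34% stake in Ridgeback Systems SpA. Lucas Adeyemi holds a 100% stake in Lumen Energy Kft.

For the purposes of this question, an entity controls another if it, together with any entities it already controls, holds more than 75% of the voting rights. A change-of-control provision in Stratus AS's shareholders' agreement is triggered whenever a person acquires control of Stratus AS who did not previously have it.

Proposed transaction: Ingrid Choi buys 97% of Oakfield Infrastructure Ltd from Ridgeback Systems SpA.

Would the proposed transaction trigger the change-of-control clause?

Yes

The purchase adds only to Ingrid's holdings (Ridgeback's stake shrinks), so Ingrid is the only person who could newly come to control Stratus.
Ingrid's largest direct stake is 34% in Ridgeback, which does not meet the threshold, so Ingrid controls no company.
Neither Ingrid nor any entity Ingrid controls holds any voting interest in Stratus.
So before the transaction, Ingrid does not control Stratus.
After the purchase, Ingrid holds 97% of Oakfield directly, and Ridgeback's stake falls to 3%.
Ingrid holds 97% of Oakfield, so Ingrid controls Oakfield.
Oakfield holds 90% of Stratus, so Ingrid controls Stratus.
Ingrid did not control Stratus before and does after, so the clause is triggered.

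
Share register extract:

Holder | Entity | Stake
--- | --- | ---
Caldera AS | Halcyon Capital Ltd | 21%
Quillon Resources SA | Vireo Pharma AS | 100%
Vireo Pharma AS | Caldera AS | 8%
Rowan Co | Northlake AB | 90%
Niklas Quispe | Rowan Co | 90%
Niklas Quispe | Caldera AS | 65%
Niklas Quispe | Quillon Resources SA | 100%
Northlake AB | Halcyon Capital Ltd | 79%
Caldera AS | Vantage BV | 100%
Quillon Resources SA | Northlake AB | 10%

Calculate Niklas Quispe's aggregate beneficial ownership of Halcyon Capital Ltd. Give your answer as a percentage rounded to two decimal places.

87.22%

Niklas reaches Halcyon along 4 paths.
Via Caldera: 65% × 21% = 13.65%.
Via Quillon → Vireo → Caldera: 100% × 100% × 8% × 21% = 1.68%.
Via Quillon → Northlake: 100% × 10% × 79% = 7.9%.
Via Rowan → Northlake: 90% × 90% × 79% = 63.99%.
Total: 13.65% + 1.68% + 7.9% + 63.99% = 87.22%.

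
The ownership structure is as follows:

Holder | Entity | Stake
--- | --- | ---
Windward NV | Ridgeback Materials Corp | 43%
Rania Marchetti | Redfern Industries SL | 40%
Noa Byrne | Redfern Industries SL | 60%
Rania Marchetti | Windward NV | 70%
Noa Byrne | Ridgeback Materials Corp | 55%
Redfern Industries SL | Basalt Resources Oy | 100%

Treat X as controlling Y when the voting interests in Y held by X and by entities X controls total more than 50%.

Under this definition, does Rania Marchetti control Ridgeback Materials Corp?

No

Rania holds 70% of Windward, so Rania controls Windward.
In Ridgeback, Rania's side holds only 43%, not > 50%.
So Rania does not control Ridgeback.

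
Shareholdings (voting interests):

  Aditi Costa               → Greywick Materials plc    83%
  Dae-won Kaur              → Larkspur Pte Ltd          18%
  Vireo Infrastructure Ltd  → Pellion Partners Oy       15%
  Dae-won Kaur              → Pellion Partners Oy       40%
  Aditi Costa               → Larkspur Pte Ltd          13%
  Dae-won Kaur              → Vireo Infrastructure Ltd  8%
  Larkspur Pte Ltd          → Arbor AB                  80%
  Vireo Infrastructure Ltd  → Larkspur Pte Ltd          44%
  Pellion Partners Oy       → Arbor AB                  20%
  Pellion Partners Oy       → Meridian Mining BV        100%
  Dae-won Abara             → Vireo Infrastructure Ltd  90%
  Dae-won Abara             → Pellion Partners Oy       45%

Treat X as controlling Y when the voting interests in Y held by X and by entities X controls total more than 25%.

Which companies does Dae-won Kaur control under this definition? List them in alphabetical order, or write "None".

Dae-won Kaur holds 40% of Pellion, so Dae-won Kaur controls Pellion.
Pellion holds 100% of Meridian, so Dae-won Kaur controls Meridian.
No other company's threshold is met.

Meridian Mining BV, Pellion Partners Oy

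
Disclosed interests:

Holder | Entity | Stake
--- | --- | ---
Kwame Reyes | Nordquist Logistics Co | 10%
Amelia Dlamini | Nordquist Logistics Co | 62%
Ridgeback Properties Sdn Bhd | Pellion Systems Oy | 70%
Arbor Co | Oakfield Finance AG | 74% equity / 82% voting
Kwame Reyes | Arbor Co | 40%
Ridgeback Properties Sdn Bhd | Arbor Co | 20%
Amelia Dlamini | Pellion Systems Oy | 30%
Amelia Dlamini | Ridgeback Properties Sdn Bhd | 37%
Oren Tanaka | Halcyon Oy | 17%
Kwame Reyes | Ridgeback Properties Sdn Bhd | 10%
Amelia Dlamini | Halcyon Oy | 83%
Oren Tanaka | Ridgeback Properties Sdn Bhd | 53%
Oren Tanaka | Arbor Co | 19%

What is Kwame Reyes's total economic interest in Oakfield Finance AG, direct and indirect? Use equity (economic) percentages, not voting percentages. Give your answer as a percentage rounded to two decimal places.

Kwame reaches Oakfield along 2 paths.
Via Arbor: 40% × 74% = 29.6%.
Via Ridgeback → Arbor: 10% × 20% × 74% = 1.48%.
Total: 29.6% + 1.48% = 31.08%.

31.08%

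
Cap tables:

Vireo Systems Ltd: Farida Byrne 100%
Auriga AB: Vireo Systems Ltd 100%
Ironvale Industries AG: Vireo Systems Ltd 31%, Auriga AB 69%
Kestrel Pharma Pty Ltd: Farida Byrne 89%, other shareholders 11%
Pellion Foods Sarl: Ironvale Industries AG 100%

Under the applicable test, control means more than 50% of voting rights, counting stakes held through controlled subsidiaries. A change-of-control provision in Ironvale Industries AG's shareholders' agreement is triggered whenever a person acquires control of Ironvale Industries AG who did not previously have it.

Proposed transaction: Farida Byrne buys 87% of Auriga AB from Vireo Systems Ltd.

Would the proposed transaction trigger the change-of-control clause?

No

The purchase adds only to Farida's holdings (Vireo's stake shrinks), so Farida is the only person who could newly come to control Ironvale.
Farida holds 100% of Vireo, so Farida controls Vireo.
Vireo holds 100% of Auriga, so Farida controls Auriga.
Vireo and Auriga together hold 31% + 69% = 100% of Ironvale, so Farida controls Ironvale.
So Farida already controls Ironvale before the transaction.
After the purchase, Farida holds 87% of Auriga directly, and Vireo's stake falls to 13%.
Farida controlled Ironvale already, so this is not a new person acquiring control; every other person's position is unchanged or reduced.
No new person acquires control, so the clause is not triggered.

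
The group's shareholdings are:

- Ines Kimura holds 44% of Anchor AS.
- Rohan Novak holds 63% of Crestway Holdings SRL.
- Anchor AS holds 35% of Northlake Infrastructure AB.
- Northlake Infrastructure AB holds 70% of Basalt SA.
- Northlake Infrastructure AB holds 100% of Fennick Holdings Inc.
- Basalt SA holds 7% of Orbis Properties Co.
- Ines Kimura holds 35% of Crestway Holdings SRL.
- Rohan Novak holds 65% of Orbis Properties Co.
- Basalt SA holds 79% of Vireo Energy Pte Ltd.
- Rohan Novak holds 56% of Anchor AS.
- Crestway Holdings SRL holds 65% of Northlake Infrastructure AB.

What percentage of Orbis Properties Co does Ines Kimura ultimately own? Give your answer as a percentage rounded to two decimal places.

1.87%

Ines reaches Orbis along 2 paths.
Via Crestway → Northlake → Basalt: 35% × 65% × 70% × 7% = 1.11475%.
Via Anchor → Northlake → Basalt: 44% × 35% × 70% × 7% = 0.7546%.
Total: 1.11475% + 0.7546% = 1.86935%.
Rounded: 1.87%.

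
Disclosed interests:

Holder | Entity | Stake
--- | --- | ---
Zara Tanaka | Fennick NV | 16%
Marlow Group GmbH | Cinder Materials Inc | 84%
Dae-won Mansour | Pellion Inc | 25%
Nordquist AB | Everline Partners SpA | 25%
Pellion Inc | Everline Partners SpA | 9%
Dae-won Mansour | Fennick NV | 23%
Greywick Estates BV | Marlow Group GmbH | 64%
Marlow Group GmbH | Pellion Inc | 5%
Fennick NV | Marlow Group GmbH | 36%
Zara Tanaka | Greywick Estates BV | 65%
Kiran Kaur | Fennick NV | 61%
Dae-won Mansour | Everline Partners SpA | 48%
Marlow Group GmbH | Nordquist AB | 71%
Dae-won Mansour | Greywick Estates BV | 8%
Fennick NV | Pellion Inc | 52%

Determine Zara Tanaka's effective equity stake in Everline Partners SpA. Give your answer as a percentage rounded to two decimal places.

9.37%

Zara reaches Everline along 5 paths.
Via Greywick → Marlow → Nordquist: 65% × 64% × 71% × 25% = 7.384%.
Via Fennick → Marlow → Nordquist: 16% × 36% × 71% × 25% = 1.0224%.
Via Fennick → Pellion: 16% × 52% × 9% = 0.7488%.
Via Greywick → Marlow → Pellion: 65% × 64% × 5% × 9% = 0.1872%.
Via Fennick → Marlow → Pellion: 16% × 36% × 5% × 9% = 0.02592%.
Total: 7.384% + 1.0224% + 0.7488% + 0.1872% + 0.02592% = 9.36832%.
Rounded: 9.37%.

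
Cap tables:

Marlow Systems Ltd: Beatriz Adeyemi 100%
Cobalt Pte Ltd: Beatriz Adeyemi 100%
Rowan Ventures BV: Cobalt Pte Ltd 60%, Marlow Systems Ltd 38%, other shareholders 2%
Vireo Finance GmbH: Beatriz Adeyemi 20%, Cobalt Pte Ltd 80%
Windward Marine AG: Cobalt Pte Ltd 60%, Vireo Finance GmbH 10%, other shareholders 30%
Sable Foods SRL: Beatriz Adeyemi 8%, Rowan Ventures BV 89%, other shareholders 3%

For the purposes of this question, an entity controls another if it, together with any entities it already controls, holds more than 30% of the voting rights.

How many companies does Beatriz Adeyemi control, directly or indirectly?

6

Beatriz holds 100% of Marlow, so Beatriz controls Marlow.
Beatriz holds 100% of Cobalt, so Beatriz controls Cobalt.
Cobalt and Marlow together hold 60% + 38% = 98% of Rowan, so Beatriz controls Rowan.
Beatriz and Cobalt together hold 20% + 80% = 100% of Vireo, so Beatriz controls Vireo.
Cobalt and Vireo together hold 60% + 10% = 70% of Windward, so Beatriz controls Windward.
Beatriz and Rowan together hold 8% + 89% = 97% of Sable, so Beatriz controls Sable.
Beatriz controls 6 companies.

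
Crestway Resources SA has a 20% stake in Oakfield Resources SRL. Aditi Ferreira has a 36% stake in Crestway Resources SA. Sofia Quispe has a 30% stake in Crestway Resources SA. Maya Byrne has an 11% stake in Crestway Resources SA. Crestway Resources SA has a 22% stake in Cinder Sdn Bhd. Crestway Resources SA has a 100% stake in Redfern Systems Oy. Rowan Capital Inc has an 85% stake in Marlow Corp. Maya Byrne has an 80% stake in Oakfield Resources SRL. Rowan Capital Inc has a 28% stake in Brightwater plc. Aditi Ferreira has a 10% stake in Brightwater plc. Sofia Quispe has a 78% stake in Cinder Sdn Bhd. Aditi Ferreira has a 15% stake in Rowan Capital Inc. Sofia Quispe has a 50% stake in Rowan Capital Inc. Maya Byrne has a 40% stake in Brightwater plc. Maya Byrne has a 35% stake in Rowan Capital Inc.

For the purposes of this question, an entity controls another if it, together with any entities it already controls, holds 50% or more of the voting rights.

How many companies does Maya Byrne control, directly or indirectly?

1

Maya holds 80% of Oakfield, so Maya controls Oakfield.
No other company's threshold is met.
Maya controls 1 company.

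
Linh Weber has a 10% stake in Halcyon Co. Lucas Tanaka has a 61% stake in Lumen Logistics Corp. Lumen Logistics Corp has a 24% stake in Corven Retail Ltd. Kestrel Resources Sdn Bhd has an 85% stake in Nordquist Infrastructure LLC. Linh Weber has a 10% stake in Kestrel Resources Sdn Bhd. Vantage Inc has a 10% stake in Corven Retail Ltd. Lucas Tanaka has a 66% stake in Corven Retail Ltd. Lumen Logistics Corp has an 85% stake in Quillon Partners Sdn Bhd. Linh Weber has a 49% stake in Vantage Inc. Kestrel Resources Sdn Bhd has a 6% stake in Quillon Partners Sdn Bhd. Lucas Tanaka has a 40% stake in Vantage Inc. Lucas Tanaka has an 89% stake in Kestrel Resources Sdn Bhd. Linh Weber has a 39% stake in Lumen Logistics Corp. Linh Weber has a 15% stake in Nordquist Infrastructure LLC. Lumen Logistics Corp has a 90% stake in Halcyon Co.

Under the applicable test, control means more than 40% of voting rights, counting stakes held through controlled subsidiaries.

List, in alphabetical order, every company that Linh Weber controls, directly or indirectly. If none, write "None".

Vantage Inc

Linh holds 49% of Vantage, so Linh controls Vantage.
No other company's threshold is met.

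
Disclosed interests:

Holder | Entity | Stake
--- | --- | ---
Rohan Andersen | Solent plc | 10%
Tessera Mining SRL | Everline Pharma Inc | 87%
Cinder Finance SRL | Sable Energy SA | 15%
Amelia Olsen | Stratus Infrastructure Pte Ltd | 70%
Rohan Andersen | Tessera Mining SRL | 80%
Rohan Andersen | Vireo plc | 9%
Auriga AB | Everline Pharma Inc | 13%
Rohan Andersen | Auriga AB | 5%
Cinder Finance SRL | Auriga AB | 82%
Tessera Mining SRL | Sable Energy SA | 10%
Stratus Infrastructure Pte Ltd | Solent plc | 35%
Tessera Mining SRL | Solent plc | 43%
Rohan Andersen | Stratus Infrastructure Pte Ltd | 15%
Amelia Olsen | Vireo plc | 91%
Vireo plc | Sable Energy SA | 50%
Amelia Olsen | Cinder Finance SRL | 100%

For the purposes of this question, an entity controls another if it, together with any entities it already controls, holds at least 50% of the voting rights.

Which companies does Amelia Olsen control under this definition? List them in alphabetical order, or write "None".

Auriga AB, Cinder Finance SRL, Sable Energy SA, Stratus Infrastructure Pte Ltd, Vireo plc

Amelia holds 91% of Vireo, so Amelia controls Vireo.
Amelia holds 100% of Cinder, so Amelia controls Cinder.
Vireo and Cinder together hold 50% + 15% = 65% of Sable, so Amelia controls Sable.
Amelia holds 70% of Stratus, so Amelia controls Stratus.
Cinder holds 82% of Auriga, so Amelia controls Auriga.
No other company's threshold is met.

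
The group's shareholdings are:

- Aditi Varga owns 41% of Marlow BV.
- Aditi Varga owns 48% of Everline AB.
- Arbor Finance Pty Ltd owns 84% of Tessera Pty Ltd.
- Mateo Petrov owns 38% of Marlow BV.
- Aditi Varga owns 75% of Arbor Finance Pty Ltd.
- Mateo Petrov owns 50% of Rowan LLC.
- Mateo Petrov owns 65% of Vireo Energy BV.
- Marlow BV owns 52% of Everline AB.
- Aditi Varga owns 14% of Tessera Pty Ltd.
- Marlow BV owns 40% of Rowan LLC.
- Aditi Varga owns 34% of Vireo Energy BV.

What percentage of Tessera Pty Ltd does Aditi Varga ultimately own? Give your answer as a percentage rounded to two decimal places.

Aditi reaches Tessera along 2 paths.
Direct stake: 14% = 14%.
Via Arbor: 75% × 84% = 63%.
Total: 14% + 63% = 77%.
Rounded: 77.00%.

77.00%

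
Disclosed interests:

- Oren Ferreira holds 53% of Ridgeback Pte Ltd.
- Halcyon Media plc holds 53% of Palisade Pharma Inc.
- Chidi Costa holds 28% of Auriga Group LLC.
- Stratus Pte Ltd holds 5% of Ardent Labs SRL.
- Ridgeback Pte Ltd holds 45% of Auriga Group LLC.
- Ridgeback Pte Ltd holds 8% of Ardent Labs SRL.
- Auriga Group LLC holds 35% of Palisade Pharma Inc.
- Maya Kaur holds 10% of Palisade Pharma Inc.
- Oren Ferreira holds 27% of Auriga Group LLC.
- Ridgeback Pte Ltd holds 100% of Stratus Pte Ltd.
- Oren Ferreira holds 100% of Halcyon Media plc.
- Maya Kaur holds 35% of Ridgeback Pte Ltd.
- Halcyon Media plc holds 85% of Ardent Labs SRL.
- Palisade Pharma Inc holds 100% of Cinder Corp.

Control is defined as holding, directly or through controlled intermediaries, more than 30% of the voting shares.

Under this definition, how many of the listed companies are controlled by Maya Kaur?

Maya holds 35% of Ridgeback, so Maya controls Ridgeback.
Ridgeback holds 45% of Auriga, so Maya controls Auriga.
Ridgeback holds 100% of Stratus, so Maya controls Stratus.
Maya and Auriga together hold 10% + 35% = 45% of Palisade, so Maya controls Palisade.
Palisade holds 100% of Cinder, so Maya controls Cinder.
No other company's threshold is met.
Maya controls 5 companies.

5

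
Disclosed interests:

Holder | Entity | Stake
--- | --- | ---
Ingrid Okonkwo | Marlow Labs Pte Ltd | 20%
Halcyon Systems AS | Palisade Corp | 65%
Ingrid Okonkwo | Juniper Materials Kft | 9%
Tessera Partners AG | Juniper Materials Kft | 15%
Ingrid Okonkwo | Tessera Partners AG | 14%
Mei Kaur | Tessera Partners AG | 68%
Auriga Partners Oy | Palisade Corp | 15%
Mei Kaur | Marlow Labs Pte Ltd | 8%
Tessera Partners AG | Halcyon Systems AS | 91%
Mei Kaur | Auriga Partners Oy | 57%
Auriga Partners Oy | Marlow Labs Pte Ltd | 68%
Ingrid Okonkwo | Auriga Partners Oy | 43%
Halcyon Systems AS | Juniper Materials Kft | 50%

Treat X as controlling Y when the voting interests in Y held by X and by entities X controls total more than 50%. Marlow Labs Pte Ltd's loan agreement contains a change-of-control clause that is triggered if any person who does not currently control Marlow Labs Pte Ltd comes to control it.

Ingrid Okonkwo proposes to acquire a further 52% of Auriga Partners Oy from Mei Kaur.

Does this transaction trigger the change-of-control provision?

Yes

The purchase adds only to Ingrid's holdings (Mei's stake shrinks), so Ingrid is the only person who could newly come to control Marlow.
Ingrid's largest direct stake is 43% in Auriga, which does not meet the threshold, so Ingrid controls no company.
In Marlow, Ingrid's side holds only 20%, not > 50%.
So before the transaction, Ingrid does not control Marlow.
After the purchase, Ingrid's direct stake in Auriga rises to 43% + 52% = 95%, and Mei's stake falls to 5%.
Ingrid holds 95% of Auriga, so Ingrid controls Auriga.
Ingrid and Auriga together hold 20% + 68% = 88% of Marlow, so Ingrid controls Marlow.
Ingrid did not control Marlow before and does after, so the clause is triggered.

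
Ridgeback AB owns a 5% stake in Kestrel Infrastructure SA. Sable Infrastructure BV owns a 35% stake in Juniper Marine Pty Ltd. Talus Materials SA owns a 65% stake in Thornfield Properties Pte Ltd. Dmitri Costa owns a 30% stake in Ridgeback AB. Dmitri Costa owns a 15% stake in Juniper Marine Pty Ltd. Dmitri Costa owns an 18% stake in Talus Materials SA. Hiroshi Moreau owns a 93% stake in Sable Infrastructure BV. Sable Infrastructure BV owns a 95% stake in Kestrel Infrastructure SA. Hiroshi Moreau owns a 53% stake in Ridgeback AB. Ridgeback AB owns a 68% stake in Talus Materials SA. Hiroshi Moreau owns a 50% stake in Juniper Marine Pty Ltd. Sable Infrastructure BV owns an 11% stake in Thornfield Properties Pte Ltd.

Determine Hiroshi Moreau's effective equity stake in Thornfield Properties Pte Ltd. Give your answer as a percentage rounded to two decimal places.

Hiroshi reaches Thornfield along 2 paths.
Via Ridgeback → Talus: 53% × 68% × 65% = 23.426%.
Via Sable: 93% × 11% = 10.23%.
Total: 23.426% + 10.23% = 33.656%.
Rounded: 33.66%.

33.66%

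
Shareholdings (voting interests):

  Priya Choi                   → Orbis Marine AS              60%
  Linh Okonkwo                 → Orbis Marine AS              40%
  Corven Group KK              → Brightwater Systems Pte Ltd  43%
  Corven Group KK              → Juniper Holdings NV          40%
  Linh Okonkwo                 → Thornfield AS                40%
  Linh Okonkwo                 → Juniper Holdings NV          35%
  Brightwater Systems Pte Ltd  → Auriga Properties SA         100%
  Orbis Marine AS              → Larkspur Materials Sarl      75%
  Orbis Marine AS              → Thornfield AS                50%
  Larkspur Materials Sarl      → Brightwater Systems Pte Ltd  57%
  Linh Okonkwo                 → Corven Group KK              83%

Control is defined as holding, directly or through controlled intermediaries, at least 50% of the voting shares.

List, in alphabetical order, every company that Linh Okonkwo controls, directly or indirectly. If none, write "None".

Corven Group KK, Juniper Holdings NV

Linh holds 83% of Corven, so Linh controls Corven.
Corven and Linh together hold 40% + 35% = 75% of Juniper, so Linh controls Juniper.
No other company's threshold is met.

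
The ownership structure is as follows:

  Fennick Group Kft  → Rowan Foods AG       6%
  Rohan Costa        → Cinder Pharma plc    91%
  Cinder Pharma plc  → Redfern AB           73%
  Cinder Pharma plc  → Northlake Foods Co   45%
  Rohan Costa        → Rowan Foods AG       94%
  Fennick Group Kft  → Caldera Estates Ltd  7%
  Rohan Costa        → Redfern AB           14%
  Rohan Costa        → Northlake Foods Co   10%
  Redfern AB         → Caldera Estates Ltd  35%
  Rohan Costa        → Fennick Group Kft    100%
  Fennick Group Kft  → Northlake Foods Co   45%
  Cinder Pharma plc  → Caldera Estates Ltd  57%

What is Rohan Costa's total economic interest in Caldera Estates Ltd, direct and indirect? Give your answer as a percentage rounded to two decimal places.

Rohan reaches Caldera along 4 paths.
Via Cinder: 91% × 57% = 51.87%.
Via Cinder → Redfern: 91% × 73% × 35% = 23.2505%.
Via Redfern: 14% × 35% = 4.9%.
Via Fennick: 100% × 7% = 7%.
Total: 51.87% + 23.2505% + 4.9% + 7% = 87.0205%.
Rounded: 87.02%.

87.02%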